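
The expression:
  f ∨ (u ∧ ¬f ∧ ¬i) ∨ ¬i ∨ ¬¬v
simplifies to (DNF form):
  f ∨ v ∨ ¬i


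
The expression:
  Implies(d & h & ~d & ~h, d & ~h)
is always true.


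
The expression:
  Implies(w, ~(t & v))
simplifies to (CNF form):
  ~t | ~v | ~w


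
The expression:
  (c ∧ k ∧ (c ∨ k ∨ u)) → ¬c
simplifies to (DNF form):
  ¬c ∨ ¬k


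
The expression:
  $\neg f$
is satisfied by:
  {f: False}


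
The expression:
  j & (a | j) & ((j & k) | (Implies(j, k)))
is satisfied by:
  {j: True, k: True}


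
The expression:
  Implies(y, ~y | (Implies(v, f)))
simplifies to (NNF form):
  f | ~v | ~y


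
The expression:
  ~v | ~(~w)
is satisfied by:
  {w: True, v: False}
  {v: False, w: False}
  {v: True, w: True}


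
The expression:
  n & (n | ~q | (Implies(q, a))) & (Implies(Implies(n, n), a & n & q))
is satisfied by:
  {a: True, q: True, n: True}


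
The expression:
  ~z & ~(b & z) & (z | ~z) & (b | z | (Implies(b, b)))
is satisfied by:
  {z: False}


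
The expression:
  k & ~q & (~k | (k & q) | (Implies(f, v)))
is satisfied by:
  {k: True, v: True, q: False, f: False}
  {k: True, q: False, v: False, f: False}
  {k: True, f: True, v: True, q: False}


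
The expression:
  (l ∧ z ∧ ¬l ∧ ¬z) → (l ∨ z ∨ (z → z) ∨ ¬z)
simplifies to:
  True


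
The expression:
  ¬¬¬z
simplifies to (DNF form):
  ¬z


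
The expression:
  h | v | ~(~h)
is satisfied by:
  {v: True, h: True}
  {v: True, h: False}
  {h: True, v: False}


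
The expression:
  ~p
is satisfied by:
  {p: False}


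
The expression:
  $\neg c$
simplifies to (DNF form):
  $\neg c$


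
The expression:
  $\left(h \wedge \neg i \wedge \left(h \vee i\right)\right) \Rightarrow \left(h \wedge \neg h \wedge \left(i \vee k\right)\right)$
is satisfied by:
  {i: True, h: False}
  {h: False, i: False}
  {h: True, i: True}


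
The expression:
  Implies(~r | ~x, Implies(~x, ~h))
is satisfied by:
  {x: True, h: False}
  {h: False, x: False}
  {h: True, x: True}


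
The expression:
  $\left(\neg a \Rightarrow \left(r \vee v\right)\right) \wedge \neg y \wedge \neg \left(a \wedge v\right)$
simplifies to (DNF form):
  $\left(a \wedge \neg a \wedge \neg y\right) \vee \left(a \wedge \neg v \wedge \neg y\right) \vee \left(r \wedge \neg a \wedge \neg y\right) \vee \left(r \wedge \neg v \wedge \neg y\right) \vee \left(v \wedge \neg a \wedge \neg y\right) \vee \left(v \wedge \neg v \wedge \neg y\right)$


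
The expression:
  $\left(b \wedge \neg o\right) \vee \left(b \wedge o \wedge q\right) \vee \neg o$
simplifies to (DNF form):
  $\left(b \wedge q\right) \vee \neg o$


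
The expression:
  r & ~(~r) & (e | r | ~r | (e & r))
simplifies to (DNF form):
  r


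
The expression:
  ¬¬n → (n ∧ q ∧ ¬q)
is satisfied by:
  {n: False}


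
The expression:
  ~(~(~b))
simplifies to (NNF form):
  ~b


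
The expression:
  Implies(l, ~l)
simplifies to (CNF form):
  ~l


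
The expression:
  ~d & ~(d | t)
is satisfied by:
  {d: False, t: False}


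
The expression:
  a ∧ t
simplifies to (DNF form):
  a ∧ t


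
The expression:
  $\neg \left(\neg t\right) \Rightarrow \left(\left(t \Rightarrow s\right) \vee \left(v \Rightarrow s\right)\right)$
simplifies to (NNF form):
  $s \vee \neg t \vee \neg v$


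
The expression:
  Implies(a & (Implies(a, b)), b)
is always true.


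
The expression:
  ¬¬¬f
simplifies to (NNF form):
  ¬f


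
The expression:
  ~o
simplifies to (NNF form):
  ~o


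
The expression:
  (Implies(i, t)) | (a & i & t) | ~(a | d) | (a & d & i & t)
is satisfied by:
  {t: True, d: False, i: False, a: False}
  {a: True, t: True, d: False, i: False}
  {t: True, d: True, a: False, i: False}
  {a: True, t: True, d: True, i: False}
  {a: False, d: False, t: False, i: False}
  {a: True, d: False, t: False, i: False}
  {d: True, a: False, t: False, i: False}
  {a: True, d: True, t: False, i: False}
  {i: True, t: True, a: False, d: False}
  {i: True, a: True, t: True, d: False}
  {i: True, t: True, d: True, a: False}
  {i: True, a: True, t: True, d: True}
  {i: True, a: False, d: False, t: False}


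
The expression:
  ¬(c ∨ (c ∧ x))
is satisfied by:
  {c: False}


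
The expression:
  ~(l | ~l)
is never true.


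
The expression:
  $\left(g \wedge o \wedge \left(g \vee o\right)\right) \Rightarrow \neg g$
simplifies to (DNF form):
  $\neg g \vee \neg o$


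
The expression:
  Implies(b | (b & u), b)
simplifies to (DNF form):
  True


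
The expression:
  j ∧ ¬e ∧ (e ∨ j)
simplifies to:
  j ∧ ¬e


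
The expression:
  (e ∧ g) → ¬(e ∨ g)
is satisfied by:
  {g: False, e: False}
  {e: True, g: False}
  {g: True, e: False}


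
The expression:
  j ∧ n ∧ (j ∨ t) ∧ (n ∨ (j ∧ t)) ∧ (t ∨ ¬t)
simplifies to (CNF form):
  j ∧ n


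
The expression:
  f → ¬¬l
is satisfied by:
  {l: True, f: False}
  {f: False, l: False}
  {f: True, l: True}


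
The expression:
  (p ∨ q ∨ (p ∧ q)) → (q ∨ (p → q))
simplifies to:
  q ∨ ¬p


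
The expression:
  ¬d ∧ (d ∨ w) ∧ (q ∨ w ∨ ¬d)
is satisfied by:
  {w: True, d: False}


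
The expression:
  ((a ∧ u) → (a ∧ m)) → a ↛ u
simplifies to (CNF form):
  a ∧ (¬m ∨ ¬u)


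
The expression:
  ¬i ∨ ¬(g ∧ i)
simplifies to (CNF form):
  ¬g ∨ ¬i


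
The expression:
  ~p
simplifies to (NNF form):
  ~p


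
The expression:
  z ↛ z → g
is always true.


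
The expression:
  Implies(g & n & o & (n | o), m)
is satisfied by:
  {m: True, g: False, n: False, o: False}
  {o: False, g: False, m: False, n: False}
  {o: True, m: True, g: False, n: False}
  {o: True, g: False, m: False, n: False}
  {n: True, m: True, o: False, g: False}
  {n: True, o: False, g: False, m: False}
  {n: True, o: True, m: True, g: False}
  {n: True, o: True, g: False, m: False}
  {m: True, g: True, n: False, o: False}
  {g: True, n: False, m: False, o: False}
  {o: True, g: True, m: True, n: False}
  {o: True, g: True, n: False, m: False}
  {m: True, g: True, n: True, o: False}
  {g: True, n: True, o: False, m: False}
  {o: True, g: True, n: True, m: True}


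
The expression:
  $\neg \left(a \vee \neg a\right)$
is never true.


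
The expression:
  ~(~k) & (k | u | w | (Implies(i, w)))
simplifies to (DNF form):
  k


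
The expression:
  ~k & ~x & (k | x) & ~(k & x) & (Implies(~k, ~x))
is never true.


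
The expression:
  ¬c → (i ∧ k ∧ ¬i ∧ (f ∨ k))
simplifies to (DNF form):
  c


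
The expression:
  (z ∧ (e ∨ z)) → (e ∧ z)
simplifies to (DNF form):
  e ∨ ¬z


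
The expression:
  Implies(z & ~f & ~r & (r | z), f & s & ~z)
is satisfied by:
  {r: True, f: True, z: False}
  {r: True, f: False, z: False}
  {f: True, r: False, z: False}
  {r: False, f: False, z: False}
  {r: True, z: True, f: True}
  {r: True, z: True, f: False}
  {z: True, f: True, r: False}


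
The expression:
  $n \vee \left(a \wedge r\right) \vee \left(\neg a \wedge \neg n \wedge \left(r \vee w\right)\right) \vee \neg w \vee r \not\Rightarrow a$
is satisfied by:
  {r: True, n: True, w: False, a: False}
  {r: True, w: False, a: False, n: False}
  {n: True, w: False, a: False, r: False}
  {n: False, w: False, a: False, r: False}
  {r: True, a: True, n: True, w: False}
  {r: True, a: True, n: False, w: False}
  {a: True, n: True, r: False, w: False}
  {a: True, r: False, w: False, n: False}
  {n: True, r: True, w: True, a: False}
  {r: True, w: True, n: False, a: False}
  {n: True, w: True, r: False, a: False}
  {w: True, r: False, a: False, n: False}
  {r: True, a: True, w: True, n: True}
  {r: True, a: True, w: True, n: False}
  {a: True, w: True, n: True, r: False}


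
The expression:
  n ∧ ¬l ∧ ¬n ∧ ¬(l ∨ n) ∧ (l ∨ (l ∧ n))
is never true.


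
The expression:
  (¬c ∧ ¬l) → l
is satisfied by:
  {c: True, l: True}
  {c: True, l: False}
  {l: True, c: False}


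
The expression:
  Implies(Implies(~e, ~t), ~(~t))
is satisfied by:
  {t: True}


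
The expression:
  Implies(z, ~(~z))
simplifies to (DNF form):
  True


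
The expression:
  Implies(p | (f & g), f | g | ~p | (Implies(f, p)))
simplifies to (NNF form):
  True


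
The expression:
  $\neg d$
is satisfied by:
  {d: False}


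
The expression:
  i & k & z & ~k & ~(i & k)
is never true.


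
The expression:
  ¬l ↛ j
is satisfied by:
  {j: True, l: False}
  {l: False, j: False}
  {l: True, j: True}


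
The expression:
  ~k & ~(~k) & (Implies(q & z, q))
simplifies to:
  False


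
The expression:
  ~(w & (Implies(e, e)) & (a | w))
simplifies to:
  ~w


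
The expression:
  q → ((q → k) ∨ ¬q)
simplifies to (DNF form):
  k ∨ ¬q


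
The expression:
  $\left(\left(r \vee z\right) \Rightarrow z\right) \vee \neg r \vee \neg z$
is always true.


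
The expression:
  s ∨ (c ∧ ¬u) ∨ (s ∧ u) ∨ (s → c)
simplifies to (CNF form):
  True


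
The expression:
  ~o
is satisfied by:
  {o: False}


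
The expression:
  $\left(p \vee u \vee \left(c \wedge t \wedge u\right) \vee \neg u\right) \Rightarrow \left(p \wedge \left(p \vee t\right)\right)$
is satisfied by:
  {p: True}


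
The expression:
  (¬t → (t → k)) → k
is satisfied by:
  {k: True}


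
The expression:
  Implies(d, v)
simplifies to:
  v | ~d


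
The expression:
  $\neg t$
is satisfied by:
  {t: False}


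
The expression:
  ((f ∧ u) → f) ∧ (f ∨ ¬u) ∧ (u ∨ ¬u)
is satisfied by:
  {f: True, u: False}
  {u: False, f: False}
  {u: True, f: True}


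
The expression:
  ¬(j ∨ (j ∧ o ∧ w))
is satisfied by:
  {j: False}


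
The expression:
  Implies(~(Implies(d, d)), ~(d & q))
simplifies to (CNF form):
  True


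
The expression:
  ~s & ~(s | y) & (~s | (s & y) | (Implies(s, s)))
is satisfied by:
  {y: False, s: False}


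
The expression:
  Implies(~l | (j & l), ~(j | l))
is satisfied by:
  {j: False}


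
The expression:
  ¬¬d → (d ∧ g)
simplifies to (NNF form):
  g ∨ ¬d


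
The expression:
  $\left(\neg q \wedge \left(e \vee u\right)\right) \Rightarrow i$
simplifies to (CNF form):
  $\left(i \vee q \vee \neg e\right) \wedge \left(i \vee q \vee \neg u\right)$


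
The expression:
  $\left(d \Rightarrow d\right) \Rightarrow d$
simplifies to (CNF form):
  $d$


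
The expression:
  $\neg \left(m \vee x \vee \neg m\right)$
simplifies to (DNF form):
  $\text{False}$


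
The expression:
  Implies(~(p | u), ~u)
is always true.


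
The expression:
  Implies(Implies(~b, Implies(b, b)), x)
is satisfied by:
  {x: True}


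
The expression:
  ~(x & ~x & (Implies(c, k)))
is always true.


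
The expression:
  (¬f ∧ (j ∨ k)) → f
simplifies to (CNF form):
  (f ∨ ¬j) ∧ (f ∨ ¬k)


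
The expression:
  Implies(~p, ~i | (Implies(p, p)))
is always true.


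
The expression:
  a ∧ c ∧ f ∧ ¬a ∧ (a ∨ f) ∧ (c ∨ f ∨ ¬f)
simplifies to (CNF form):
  False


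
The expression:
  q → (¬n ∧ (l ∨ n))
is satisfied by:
  {l: True, n: False, q: False}
  {n: False, q: False, l: False}
  {l: True, n: True, q: False}
  {n: True, l: False, q: False}
  {q: True, l: True, n: False}


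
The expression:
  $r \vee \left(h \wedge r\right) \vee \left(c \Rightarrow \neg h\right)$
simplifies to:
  $r \vee \neg c \vee \neg h$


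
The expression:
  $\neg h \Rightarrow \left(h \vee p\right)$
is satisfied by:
  {p: True, h: True}
  {p: True, h: False}
  {h: True, p: False}


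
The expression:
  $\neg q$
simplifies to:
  $\neg q$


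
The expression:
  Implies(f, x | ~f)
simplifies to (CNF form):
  x | ~f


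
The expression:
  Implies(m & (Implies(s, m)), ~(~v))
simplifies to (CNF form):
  v | ~m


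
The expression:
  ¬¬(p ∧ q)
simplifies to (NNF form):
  p ∧ q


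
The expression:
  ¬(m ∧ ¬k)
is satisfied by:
  {k: True, m: False}
  {m: False, k: False}
  {m: True, k: True}


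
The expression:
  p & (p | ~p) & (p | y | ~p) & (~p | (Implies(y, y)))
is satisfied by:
  {p: True}


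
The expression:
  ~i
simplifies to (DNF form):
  ~i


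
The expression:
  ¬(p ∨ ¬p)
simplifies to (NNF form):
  False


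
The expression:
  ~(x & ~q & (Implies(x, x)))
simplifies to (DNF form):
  q | ~x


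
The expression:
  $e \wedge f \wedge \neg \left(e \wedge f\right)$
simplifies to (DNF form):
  $\text{False}$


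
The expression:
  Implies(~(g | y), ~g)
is always true.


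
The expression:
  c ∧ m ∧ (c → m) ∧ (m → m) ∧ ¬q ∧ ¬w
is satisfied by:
  {c: True, m: True, q: False, w: False}


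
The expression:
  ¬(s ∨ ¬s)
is never true.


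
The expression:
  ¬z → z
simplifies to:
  z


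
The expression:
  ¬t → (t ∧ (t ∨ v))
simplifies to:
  t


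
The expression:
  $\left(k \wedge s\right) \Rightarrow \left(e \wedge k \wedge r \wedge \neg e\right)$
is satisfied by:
  {s: False, k: False}
  {k: True, s: False}
  {s: True, k: False}


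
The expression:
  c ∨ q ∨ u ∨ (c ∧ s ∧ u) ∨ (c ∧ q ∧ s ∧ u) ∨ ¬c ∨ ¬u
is always true.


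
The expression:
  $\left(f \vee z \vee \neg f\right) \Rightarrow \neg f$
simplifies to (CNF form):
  $\neg f$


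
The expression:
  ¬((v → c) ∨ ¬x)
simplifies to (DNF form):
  v ∧ x ∧ ¬c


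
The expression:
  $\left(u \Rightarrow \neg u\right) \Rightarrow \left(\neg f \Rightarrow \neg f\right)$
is always true.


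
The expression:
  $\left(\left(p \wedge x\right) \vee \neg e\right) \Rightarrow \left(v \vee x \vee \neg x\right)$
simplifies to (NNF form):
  $\text{True}$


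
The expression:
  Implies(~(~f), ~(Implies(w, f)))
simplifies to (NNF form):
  ~f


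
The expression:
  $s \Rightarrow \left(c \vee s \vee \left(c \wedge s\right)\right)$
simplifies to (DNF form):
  $\text{True}$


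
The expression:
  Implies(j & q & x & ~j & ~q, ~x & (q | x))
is always true.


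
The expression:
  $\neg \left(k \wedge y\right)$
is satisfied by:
  {k: False, y: False}
  {y: True, k: False}
  {k: True, y: False}


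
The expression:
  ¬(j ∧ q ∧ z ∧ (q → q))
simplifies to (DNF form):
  ¬j ∨ ¬q ∨ ¬z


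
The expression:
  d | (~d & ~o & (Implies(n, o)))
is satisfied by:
  {d: True, n: False, o: False}
  {d: True, o: True, n: False}
  {d: True, n: True, o: False}
  {d: True, o: True, n: True}
  {o: False, n: False, d: False}


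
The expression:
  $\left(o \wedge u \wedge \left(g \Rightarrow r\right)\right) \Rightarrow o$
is always true.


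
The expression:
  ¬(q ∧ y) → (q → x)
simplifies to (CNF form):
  x ∨ y ∨ ¬q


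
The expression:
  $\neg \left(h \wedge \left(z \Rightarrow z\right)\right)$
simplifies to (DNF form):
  $\neg h$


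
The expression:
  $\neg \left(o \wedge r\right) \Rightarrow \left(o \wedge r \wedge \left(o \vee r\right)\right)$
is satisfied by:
  {r: True, o: True}


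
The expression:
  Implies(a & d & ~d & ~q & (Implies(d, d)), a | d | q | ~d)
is always true.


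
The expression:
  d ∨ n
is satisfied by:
  {n: True, d: True}
  {n: True, d: False}
  {d: True, n: False}


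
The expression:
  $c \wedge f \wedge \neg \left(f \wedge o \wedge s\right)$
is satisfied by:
  {c: True, f: True, s: False, o: False}
  {o: True, c: True, f: True, s: False}
  {s: True, c: True, f: True, o: False}


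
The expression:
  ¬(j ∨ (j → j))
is never true.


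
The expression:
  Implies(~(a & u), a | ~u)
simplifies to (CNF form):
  a | ~u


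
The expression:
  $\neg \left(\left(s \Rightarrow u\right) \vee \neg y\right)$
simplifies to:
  $s \wedge y \wedge \neg u$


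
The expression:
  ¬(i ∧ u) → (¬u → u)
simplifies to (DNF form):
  u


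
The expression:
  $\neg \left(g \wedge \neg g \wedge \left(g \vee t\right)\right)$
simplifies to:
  $\text{True}$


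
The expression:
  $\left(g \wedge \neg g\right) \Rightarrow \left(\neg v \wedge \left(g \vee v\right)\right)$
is always true.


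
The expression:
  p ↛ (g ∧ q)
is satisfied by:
  {p: True, g: False, q: False}
  {p: True, q: True, g: False}
  {p: True, g: True, q: False}


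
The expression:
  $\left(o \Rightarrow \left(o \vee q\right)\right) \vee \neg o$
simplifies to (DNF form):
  $\text{True}$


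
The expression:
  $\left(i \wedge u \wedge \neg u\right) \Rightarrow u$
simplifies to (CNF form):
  $\text{True}$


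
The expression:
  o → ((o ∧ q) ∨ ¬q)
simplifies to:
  True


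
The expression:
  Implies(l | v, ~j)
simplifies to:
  ~j | (~l & ~v)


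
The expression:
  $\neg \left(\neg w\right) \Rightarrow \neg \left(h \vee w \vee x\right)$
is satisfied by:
  {w: False}


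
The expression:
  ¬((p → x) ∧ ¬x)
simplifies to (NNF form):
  p ∨ x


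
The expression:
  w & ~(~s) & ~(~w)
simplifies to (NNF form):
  s & w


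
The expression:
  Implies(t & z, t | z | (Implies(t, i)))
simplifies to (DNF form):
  True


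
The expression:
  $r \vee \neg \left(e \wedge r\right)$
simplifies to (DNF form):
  $\text{True}$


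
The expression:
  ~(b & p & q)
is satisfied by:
  {p: False, q: False, b: False}
  {b: True, p: False, q: False}
  {q: True, p: False, b: False}
  {b: True, q: True, p: False}
  {p: True, b: False, q: False}
  {b: True, p: True, q: False}
  {q: True, p: True, b: False}


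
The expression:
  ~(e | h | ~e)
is never true.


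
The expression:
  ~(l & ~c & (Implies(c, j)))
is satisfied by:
  {c: True, l: False}
  {l: False, c: False}
  {l: True, c: True}


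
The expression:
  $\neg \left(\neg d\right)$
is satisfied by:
  {d: True}


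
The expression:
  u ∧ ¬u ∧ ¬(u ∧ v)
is never true.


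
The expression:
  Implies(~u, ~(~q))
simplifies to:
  q | u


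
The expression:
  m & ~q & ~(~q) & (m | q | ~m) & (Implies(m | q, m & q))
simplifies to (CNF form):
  False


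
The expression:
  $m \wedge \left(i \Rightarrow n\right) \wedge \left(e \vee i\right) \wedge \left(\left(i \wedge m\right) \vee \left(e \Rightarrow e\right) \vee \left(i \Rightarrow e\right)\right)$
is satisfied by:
  {m: True, n: True, e: True, i: False}
  {m: True, e: True, i: False, n: False}
  {m: True, n: True, i: True, e: True}
  {m: True, n: True, i: True, e: False}


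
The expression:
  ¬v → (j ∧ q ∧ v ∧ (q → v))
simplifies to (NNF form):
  v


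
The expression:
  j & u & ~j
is never true.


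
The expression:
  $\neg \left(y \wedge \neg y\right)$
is always true.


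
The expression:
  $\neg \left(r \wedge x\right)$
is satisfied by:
  {x: False, r: False}
  {r: True, x: False}
  {x: True, r: False}


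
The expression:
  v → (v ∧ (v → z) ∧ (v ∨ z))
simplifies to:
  z ∨ ¬v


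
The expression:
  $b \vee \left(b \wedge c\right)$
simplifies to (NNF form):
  $b$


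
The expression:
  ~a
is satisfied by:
  {a: False}


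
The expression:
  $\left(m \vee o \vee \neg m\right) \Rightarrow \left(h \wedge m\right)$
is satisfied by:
  {h: True, m: True}


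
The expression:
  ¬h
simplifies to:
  ¬h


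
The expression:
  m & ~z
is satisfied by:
  {m: True, z: False}


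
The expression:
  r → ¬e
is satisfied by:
  {e: False, r: False}
  {r: True, e: False}
  {e: True, r: False}


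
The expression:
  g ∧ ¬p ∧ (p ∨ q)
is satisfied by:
  {g: True, q: True, p: False}


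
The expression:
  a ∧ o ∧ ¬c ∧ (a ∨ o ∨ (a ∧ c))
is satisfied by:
  {a: True, o: True, c: False}


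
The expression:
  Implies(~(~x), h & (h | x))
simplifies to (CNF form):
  h | ~x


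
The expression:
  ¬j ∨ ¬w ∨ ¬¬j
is always true.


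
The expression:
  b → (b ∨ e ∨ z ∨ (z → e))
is always true.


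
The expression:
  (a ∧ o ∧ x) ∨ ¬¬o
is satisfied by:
  {o: True}


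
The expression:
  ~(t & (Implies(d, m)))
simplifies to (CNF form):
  (d | ~t) & (~m | ~t)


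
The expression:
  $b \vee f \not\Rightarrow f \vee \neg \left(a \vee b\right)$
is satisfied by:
  {b: True, a: False}
  {a: False, b: False}
  {a: True, b: True}


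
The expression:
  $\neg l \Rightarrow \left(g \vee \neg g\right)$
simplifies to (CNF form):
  $\text{True}$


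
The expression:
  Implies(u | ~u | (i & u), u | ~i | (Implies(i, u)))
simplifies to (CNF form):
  u | ~i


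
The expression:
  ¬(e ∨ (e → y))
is never true.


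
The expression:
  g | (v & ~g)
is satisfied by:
  {v: True, g: True}
  {v: True, g: False}
  {g: True, v: False}


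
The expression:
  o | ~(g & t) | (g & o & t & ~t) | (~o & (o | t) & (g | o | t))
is always true.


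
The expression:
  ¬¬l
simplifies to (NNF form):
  l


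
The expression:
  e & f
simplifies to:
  e & f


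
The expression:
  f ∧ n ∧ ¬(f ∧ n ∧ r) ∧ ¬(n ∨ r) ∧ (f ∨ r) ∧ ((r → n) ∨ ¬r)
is never true.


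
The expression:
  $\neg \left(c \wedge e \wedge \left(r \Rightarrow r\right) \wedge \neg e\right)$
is always true.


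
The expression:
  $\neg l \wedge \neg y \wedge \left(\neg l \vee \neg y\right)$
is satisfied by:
  {y: False, l: False}


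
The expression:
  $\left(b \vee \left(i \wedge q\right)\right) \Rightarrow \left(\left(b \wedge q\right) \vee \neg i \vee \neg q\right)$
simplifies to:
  $b \vee \neg i \vee \neg q$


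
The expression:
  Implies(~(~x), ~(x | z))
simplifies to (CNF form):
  ~x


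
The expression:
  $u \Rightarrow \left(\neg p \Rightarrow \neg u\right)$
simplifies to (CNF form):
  $p \vee \neg u$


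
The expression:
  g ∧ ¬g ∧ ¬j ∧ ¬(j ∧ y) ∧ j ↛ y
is never true.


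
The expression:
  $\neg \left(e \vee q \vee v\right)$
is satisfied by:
  {q: False, v: False, e: False}


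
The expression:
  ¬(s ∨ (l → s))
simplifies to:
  l ∧ ¬s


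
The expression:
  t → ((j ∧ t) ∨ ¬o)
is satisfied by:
  {j: True, t: False, o: False}
  {j: False, t: False, o: False}
  {o: True, j: True, t: False}
  {o: True, j: False, t: False}
  {t: True, j: True, o: False}
  {t: True, j: False, o: False}
  {t: True, o: True, j: True}


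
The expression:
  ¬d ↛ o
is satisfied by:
  {o: True, d: False}
  {d: False, o: False}
  {d: True, o: True}


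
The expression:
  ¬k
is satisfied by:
  {k: False}


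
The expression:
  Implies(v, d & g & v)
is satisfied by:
  {d: True, g: True, v: False}
  {d: True, g: False, v: False}
  {g: True, d: False, v: False}
  {d: False, g: False, v: False}
  {d: True, v: True, g: True}


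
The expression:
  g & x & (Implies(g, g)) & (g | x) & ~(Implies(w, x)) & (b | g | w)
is never true.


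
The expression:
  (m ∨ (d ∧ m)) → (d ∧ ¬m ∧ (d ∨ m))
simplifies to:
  ¬m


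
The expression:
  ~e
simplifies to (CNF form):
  ~e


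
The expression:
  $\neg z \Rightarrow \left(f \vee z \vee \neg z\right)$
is always true.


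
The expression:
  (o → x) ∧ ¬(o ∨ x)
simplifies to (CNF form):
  ¬o ∧ ¬x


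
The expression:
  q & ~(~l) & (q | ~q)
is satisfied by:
  {q: True, l: True}


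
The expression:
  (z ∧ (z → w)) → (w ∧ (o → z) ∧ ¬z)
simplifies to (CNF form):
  ¬w ∨ ¬z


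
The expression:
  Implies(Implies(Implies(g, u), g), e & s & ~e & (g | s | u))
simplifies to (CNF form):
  ~g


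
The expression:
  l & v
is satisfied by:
  {v: True, l: True}


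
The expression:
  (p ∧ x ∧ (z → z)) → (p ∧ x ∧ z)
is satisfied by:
  {z: True, p: False, x: False}
  {p: False, x: False, z: False}
  {x: True, z: True, p: False}
  {x: True, p: False, z: False}
  {z: True, p: True, x: False}
  {p: True, z: False, x: False}
  {x: True, p: True, z: True}


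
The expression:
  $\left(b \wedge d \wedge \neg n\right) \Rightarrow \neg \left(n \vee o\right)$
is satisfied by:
  {n: True, o: False, d: False, b: False}
  {n: False, o: False, d: False, b: False}
  {n: True, b: True, o: False, d: False}
  {b: True, n: False, o: False, d: False}
  {n: True, d: True, b: False, o: False}
  {d: True, b: False, o: False, n: False}
  {n: True, b: True, d: True, o: False}
  {b: True, d: True, n: False, o: False}
  {n: True, o: True, b: False, d: False}
  {o: True, b: False, d: False, n: False}
  {n: True, b: True, o: True, d: False}
  {b: True, o: True, n: False, d: False}
  {n: True, d: True, o: True, b: False}
  {d: True, o: True, b: False, n: False}
  {n: True, b: True, d: True, o: True}


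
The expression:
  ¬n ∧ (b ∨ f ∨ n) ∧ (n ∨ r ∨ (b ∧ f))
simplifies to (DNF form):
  (b ∧ f ∧ ¬n) ∨ (b ∧ r ∧ ¬n) ∨ (f ∧ r ∧ ¬n) ∨ (b ∧ f ∧ r ∧ ¬n)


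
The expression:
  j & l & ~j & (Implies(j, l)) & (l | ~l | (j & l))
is never true.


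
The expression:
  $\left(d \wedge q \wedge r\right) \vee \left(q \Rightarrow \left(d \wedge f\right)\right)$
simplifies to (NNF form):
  $\left(d \wedge f\right) \vee \left(d \wedge r\right) \vee \neg q$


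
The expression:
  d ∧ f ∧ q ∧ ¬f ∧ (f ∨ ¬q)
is never true.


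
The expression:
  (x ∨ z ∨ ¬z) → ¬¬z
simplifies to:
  z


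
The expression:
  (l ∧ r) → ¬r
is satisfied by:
  {l: False, r: False}
  {r: True, l: False}
  {l: True, r: False}


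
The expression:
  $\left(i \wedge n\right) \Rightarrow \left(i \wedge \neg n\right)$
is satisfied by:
  {n: False, i: False}
  {i: True, n: False}
  {n: True, i: False}


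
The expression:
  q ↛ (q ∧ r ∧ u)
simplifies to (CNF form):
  q ∧ (¬r ∨ ¬u)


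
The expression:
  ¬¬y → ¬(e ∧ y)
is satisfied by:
  {e: False, y: False}
  {y: True, e: False}
  {e: True, y: False}


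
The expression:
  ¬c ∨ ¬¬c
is always true.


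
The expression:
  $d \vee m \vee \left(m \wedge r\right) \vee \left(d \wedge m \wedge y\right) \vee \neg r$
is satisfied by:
  {d: True, m: True, r: False}
  {d: True, m: False, r: False}
  {m: True, d: False, r: False}
  {d: False, m: False, r: False}
  {r: True, d: True, m: True}
  {r: True, d: True, m: False}
  {r: True, m: True, d: False}


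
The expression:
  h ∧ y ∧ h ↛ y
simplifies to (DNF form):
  False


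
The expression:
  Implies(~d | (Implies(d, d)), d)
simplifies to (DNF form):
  d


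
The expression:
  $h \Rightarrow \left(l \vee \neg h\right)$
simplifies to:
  $l \vee \neg h$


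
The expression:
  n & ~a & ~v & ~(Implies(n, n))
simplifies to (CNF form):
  False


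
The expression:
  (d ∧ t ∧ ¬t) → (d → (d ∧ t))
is always true.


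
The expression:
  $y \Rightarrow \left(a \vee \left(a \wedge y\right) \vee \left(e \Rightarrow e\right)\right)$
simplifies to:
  $\text{True}$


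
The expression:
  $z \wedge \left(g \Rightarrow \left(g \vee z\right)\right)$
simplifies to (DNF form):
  $z$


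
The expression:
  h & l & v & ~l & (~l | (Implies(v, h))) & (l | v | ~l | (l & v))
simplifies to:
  False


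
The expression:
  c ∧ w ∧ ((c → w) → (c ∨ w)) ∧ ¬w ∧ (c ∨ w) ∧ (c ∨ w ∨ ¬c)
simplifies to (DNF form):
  False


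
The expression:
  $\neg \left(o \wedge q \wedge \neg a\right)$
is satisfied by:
  {a: True, o: False, q: False}
  {o: False, q: False, a: False}
  {a: True, q: True, o: False}
  {q: True, o: False, a: False}
  {a: True, o: True, q: False}
  {o: True, a: False, q: False}
  {a: True, q: True, o: True}


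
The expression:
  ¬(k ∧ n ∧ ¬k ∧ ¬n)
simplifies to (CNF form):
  True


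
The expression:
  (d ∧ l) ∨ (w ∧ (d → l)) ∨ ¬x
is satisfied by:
  {w: True, l: True, x: False, d: False}
  {w: True, l: False, x: False, d: False}
  {l: True, d: False, w: False, x: False}
  {d: False, l: False, w: False, x: False}
  {d: True, w: True, l: True, x: False}
  {d: True, w: True, l: False, x: False}
  {d: True, l: True, w: False, x: False}
  {d: True, l: False, w: False, x: False}
  {x: True, w: True, l: True, d: False}
  {x: True, w: True, l: False, d: False}
  {d: True, x: True, w: True, l: True}
  {d: True, x: True, l: True, w: False}


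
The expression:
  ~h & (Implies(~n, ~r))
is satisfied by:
  {n: True, h: False, r: False}
  {h: False, r: False, n: False}
  {r: True, n: True, h: False}


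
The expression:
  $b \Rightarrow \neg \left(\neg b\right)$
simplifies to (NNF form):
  $\text{True}$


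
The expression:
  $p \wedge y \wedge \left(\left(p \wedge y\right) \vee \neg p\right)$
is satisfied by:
  {p: True, y: True}


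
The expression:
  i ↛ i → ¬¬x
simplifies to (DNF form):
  True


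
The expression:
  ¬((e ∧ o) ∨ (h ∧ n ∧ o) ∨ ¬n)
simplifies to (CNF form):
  n ∧ (¬e ∨ ¬o) ∧ (¬h ∨ ¬o)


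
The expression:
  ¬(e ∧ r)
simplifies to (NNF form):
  ¬e ∨ ¬r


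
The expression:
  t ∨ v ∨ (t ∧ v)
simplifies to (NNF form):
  t ∨ v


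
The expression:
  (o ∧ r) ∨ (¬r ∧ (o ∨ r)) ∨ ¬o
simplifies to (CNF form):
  True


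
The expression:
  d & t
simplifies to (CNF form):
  d & t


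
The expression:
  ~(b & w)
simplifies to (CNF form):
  ~b | ~w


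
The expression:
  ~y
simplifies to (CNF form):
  ~y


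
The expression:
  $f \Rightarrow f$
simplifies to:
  $\text{True}$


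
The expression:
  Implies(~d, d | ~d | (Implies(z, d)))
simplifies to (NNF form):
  True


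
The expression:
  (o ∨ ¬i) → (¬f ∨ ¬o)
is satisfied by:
  {o: False, f: False}
  {f: True, o: False}
  {o: True, f: False}


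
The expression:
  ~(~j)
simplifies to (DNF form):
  j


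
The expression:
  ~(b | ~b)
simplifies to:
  False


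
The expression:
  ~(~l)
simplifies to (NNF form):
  l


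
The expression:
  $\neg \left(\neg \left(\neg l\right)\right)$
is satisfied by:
  {l: False}


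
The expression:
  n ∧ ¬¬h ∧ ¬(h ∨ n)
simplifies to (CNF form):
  False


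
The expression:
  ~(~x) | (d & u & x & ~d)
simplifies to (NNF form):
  x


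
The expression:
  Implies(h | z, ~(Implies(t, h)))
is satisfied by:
  {t: True, h: False, z: False}
  {h: False, z: False, t: False}
  {t: True, z: True, h: False}


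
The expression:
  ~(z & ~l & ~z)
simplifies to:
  True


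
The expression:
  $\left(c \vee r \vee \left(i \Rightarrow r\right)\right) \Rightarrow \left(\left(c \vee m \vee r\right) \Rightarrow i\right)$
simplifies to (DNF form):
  $i \vee \left(\neg c \wedge \neg m \wedge \neg r\right)$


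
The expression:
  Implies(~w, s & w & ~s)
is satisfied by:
  {w: True}


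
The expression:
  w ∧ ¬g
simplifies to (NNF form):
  w ∧ ¬g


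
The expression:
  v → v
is always true.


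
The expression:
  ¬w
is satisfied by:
  {w: False}


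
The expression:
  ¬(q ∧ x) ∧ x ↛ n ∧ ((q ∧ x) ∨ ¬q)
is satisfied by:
  {x: True, q: False, n: False}


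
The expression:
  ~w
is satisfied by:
  {w: False}


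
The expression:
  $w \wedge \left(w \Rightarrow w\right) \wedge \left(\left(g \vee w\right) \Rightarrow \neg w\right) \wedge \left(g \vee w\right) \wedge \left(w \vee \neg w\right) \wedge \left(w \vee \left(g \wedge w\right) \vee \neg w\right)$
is never true.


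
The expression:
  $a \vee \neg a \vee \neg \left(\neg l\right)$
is always true.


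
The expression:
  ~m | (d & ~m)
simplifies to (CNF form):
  ~m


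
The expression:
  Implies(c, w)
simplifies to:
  w | ~c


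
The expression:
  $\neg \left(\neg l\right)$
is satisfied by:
  {l: True}


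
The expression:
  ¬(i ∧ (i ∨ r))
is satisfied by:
  {i: False}


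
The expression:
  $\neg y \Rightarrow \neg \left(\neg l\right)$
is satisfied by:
  {y: True, l: True}
  {y: True, l: False}
  {l: True, y: False}


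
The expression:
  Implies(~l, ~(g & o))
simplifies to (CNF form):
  l | ~g | ~o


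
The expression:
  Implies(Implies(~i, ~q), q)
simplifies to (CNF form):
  q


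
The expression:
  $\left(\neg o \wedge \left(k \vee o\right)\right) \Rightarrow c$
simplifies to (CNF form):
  $c \vee o \vee \neg k$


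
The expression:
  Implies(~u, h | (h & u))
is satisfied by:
  {u: True, h: True}
  {u: True, h: False}
  {h: True, u: False}


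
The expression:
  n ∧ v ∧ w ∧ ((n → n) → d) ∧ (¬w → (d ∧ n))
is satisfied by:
  {w: True, d: True, n: True, v: True}


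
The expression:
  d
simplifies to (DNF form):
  d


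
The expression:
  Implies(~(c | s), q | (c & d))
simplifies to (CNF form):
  c | q | s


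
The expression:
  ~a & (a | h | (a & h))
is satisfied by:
  {h: True, a: False}


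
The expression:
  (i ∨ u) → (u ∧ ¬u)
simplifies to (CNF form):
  ¬i ∧ ¬u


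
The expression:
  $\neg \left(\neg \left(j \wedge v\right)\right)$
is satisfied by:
  {j: True, v: True}


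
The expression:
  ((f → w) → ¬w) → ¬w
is always true.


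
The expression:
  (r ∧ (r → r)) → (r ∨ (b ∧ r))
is always true.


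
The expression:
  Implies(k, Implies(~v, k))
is always true.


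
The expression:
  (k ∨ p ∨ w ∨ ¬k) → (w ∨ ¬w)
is always true.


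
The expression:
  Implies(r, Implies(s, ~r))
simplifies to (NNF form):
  ~r | ~s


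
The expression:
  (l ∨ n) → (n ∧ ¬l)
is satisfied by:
  {l: False}


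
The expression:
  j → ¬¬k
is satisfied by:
  {k: True, j: False}
  {j: False, k: False}
  {j: True, k: True}


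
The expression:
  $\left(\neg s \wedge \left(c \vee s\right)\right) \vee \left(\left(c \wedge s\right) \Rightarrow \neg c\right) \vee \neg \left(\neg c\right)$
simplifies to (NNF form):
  $\text{True}$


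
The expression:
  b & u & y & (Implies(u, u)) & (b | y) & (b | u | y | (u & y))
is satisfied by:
  {u: True, b: True, y: True}


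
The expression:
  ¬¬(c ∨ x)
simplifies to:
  c ∨ x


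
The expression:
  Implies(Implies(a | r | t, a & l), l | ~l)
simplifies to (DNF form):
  True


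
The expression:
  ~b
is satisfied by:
  {b: False}


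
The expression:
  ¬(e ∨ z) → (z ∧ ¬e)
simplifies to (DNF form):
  e ∨ z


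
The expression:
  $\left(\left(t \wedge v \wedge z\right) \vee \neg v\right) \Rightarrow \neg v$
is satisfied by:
  {v: False, t: False, z: False}
  {z: True, v: False, t: False}
  {t: True, v: False, z: False}
  {z: True, t: True, v: False}
  {v: True, z: False, t: False}
  {z: True, v: True, t: False}
  {t: True, v: True, z: False}


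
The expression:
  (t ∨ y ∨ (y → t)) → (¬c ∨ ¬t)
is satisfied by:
  {c: False, t: False}
  {t: True, c: False}
  {c: True, t: False}


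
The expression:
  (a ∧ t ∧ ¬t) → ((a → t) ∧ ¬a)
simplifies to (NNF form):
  True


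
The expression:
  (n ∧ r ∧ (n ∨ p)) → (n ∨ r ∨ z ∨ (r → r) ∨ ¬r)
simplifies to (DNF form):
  True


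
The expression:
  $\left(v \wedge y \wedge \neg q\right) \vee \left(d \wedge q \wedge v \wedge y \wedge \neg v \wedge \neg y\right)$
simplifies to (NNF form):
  $v \wedge y \wedge \neg q$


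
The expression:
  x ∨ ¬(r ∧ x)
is always true.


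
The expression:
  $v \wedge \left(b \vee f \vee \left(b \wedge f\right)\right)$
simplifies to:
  $v \wedge \left(b \vee f\right)$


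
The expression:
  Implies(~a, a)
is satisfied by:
  {a: True}


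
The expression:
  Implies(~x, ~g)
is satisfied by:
  {x: True, g: False}
  {g: False, x: False}
  {g: True, x: True}


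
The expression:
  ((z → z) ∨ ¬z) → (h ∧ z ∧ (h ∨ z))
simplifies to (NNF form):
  h ∧ z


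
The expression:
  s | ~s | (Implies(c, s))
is always true.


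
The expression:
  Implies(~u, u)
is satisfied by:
  {u: True}


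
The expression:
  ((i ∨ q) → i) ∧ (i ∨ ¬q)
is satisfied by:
  {i: True, q: False}
  {q: False, i: False}
  {q: True, i: True}


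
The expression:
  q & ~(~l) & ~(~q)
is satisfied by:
  {q: True, l: True}


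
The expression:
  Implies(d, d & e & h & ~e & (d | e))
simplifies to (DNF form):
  ~d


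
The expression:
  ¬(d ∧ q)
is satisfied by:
  {q: False, d: False}
  {d: True, q: False}
  {q: True, d: False}


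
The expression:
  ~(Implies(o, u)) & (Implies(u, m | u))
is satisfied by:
  {o: True, u: False}


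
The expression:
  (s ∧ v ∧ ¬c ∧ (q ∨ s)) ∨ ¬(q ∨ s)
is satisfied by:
  {v: True, c: False, s: False, q: False}
  {v: False, c: False, s: False, q: False}
  {c: True, v: True, q: False, s: False}
  {c: True, q: False, v: False, s: False}
  {s: True, v: True, q: False, c: False}
  {q: True, s: True, v: True, c: False}


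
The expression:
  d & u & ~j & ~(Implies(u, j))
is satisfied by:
  {u: True, d: True, j: False}


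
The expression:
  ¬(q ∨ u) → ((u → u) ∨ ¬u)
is always true.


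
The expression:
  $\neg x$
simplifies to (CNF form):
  $\neg x$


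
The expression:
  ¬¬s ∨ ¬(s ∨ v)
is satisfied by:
  {s: True, v: False}
  {v: False, s: False}
  {v: True, s: True}


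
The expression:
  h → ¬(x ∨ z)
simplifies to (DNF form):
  (¬x ∧ ¬z) ∨ ¬h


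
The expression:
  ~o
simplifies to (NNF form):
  ~o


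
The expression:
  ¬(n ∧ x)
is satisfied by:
  {x: False, n: False}
  {n: True, x: False}
  {x: True, n: False}


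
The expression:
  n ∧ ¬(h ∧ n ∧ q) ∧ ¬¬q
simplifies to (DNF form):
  n ∧ q ∧ ¬h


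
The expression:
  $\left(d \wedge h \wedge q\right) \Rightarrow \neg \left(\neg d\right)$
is always true.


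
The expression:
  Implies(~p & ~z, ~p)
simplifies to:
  True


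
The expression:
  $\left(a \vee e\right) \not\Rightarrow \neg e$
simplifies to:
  $e$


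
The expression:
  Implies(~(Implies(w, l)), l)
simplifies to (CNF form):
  l | ~w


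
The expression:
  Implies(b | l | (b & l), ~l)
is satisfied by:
  {l: False}


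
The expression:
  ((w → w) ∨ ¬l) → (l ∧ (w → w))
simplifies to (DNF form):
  l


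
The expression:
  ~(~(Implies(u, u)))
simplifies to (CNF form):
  True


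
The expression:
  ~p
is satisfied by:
  {p: False}


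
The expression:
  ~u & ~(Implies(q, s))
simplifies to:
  q & ~s & ~u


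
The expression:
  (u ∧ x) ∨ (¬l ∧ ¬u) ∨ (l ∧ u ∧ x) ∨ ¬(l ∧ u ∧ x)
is always true.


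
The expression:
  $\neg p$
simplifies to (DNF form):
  $\neg p$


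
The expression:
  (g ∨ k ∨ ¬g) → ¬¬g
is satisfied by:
  {g: True}
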